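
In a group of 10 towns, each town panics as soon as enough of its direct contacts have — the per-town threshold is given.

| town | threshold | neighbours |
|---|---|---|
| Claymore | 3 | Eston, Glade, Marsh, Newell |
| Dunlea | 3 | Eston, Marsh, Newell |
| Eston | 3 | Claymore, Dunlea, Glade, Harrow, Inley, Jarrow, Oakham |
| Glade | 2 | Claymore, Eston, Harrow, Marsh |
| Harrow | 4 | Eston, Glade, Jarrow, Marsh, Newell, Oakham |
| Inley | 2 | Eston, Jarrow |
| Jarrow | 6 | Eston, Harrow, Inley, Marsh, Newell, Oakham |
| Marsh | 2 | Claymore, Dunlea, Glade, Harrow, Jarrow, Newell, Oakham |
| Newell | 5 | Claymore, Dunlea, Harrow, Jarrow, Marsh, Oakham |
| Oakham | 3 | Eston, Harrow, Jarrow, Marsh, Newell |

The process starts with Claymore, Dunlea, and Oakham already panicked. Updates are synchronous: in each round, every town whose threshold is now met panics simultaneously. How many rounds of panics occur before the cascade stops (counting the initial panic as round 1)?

5

Round 1 — Claymore, Dunlea, Oakham panic (initial).
Round 2 — checking thresholds:
  Eston: 3 of 7 neighbours ≥ 3, panics.
  Glade: 1 of 4 neighbours < 2, not yet.
  Harrow: 1 of 6 neighbours < 4, not yet.
  Jarrow: 1 of 6 neighbours < 6, not yet.
  Marsh: 3 of 7 neighbours ≥ 2, panics.
  Newell: 3 of 6 neighbours < 5, not yet.
Round 3 — checking thresholds:
  Glade: 3 of 4 neighbours ≥ 2, panics.
  Harrow: 3 of 6 neighbours < 4, not yet.
  Inley: 1 of 2 neighbours < 2, not yet.
  Jarrow: 3 of 6 neighbours < 6, not yet.
  Newell: 4 of 6 neighbours < 5, not yet.
Round 4 — checking thresholds:
  Harrow: 4 of 6 neighbours ≥ 4, panics.
  Inley: 1 of 2 neighbours < 2, not yet.
  Jarrow: 3 of 6 neighbours < 6, not yet.
  Newell: 4 of 6 neighbours < 5, not yet.
Round 5 — checking thresholds:
  Inley: 1 of 2 neighbours < 2, not yet.
  Jarrow: 4 of 6 neighbours < 6, not yet.
  Newell: 5 of 6 neighbours ≥ 5, panics.
Round 6 — no new panics; cascade stops.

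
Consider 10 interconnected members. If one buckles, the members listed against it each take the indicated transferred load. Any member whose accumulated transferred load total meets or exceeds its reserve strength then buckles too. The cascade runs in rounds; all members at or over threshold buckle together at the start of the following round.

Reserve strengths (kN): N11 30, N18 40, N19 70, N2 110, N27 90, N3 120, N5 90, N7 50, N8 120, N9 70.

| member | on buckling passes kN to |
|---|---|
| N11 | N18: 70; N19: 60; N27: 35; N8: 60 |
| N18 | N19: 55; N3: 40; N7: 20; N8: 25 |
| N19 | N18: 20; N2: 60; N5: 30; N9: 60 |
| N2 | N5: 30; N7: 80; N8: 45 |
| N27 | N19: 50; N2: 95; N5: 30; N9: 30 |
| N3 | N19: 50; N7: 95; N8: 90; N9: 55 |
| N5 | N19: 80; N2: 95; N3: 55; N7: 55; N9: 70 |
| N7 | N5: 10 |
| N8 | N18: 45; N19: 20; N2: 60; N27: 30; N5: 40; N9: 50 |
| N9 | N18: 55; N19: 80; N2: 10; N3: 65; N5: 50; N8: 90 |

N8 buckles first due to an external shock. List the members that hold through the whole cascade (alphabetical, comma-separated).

Round 1 — N8 buckles (initial).
  N18: +45 → 45 ≥ 40
  N19: +20 → 20 < 70
  N2: +60 → 60 < 110
  N27: +30 → 30 < 90
  N5: +40 → 40 < 90
  N9: +50 → 50 < 70
Round 2 — N18 buckles.
  N19: +55 → 75 ≥ 70
  N3: +40 → 40 < 120
  N7: +20 → 20 < 50
Round 3 — N19 buckles.
  N2: +60 → 120 ≥ 110
  N5: +30 → 70 < 90
  N9: +60 → 110 ≥ 70
Round 4 — N2, N9 buckle.
  N3: +65 → 105 < 120
  N5: +30+50 → 150 ≥ 90
  N7: +80 → 100 ≥ 50
Round 5 — N5, N7 buckle.
  N3: +55 → 160 ≥ 120
Round 6 — N3 buckles.
No further bucklings.

N11, N27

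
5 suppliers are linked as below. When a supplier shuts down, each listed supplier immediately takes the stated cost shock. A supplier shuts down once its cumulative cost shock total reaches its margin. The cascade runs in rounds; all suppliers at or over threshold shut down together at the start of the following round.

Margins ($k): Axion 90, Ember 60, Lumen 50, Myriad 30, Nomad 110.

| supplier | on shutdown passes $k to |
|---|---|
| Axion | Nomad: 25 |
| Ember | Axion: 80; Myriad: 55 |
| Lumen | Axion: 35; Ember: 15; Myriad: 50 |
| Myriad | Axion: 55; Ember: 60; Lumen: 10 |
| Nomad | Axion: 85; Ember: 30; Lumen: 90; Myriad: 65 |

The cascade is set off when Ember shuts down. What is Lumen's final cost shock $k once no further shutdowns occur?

Round 1 — Ember shuts down (initial).
  Axion: +80 → 80 < 90
  Myriad: +55 → 55 ≥ 30
Round 2 — Myriad shuts down.
  Axion: +55 → 135 ≥ 90
  Lumen: +10 → 10 < 50
Round 3 — Axion shuts down.
  Nomad: +25 → 25 < 110
No further shutdowns.

10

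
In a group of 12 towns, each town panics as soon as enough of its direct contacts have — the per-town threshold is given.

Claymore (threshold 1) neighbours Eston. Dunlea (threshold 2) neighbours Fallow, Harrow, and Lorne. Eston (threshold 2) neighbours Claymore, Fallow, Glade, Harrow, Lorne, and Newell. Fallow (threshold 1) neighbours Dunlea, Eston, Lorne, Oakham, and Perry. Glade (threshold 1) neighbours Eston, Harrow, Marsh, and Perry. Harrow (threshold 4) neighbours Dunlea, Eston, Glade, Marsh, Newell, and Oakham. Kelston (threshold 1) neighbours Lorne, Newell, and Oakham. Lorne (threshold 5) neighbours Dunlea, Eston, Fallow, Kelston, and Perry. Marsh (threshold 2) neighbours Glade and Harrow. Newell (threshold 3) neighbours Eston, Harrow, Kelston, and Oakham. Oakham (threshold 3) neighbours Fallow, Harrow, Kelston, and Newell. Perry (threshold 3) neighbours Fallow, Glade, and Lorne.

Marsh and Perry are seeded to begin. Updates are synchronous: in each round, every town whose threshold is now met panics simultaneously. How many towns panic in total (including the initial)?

6

Round 1 — Marsh, Perry panic (initial).
Round 2 — checking thresholds:
  Fallow: 1 of 5 neighbours ≥ 1, panics.
  Glade: 2 of 4 neighbours ≥ 1, panics.
  Harrow: 1 of 6 neighbours < 4, not yet.
  Lorne: 1 of 5 neighbours < 5, not yet.
Round 3 — checking thresholds:
  Dunlea: 1 of 3 neighbours < 2, not yet.
  Eston: 2 of 6 neighbours ≥ 2, panics.
  Harrow: 2 of 6 neighbours < 4, not yet.
  Lorne: 2 of 5 neighbours < 5, not yet.
  Oakham: 1 of 4 neighbours < 3, not yet.
Round 4 — checking thresholds:
  Claymore: 1 of 1 neighbours ≥ 1, panics.
  Dunlea: 1 of 3 neighbours < 2, not yet.
  Harrow: 3 of 6 neighbours < 4, not yet.
  Lorne: 3 of 5 neighbours < 5, not yet.
  Newell: 1 of 4 neighbours < 3, not yet.
  Oakham: 1 of 4 neighbours < 3, not yet.
Round 5 — no new panics; cascade stops.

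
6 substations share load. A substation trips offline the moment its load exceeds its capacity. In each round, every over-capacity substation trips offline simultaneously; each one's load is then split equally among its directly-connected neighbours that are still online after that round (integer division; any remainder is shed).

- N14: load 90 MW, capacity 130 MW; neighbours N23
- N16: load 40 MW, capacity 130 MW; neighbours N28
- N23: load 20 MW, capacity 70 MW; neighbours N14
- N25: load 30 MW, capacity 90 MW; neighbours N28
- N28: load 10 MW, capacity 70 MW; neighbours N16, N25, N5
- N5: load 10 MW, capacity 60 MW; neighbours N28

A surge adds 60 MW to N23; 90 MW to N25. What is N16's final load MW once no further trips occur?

Round 1 — N23 at 80 > 70; N25 at 120 > 90. N23, N25 trip offline.
  N23 sheds 80 MW to N14: 80 each.
    N14: 90+80 = 170 > 130
  N25 sheds 120 MW to N28: 120 each.
    N28: 10+120 = 130 > 70
Round 2 — N14, N28 trip offline.
  N14 sheds 170 MW: no online neighbours, lost.
  N28 sheds 130 MW to N16, N5: 65 each.
    N16: 40+65 = 105 ≤ 130
    N5: 10+65 = 75 > 60
Round 3 — N5 trips offline.
  N5 sheds 75 MW: no online neighbours, lost.
No further trips.

105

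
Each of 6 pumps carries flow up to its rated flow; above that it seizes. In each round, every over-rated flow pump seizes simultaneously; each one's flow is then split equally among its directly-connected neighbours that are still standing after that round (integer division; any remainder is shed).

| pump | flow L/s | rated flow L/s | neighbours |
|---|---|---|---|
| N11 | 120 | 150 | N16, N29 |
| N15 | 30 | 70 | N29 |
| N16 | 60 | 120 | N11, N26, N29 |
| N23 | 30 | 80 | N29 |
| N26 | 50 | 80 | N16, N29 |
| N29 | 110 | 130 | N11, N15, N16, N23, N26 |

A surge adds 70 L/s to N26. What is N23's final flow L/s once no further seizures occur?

72

Round 1 — N26 at 120 > 80. N26 seizes.
  N26 sheds 120 L/s to N16, N29: 60 each.
    N16: 60+60 = 120 ≤ 120
    N29: 110+60 = 170 > 130
Round 2 — N29 seizes.
  N29 sheds 170 L/s to N11, N15, N16, N23: 42 each (2 lost).
    N11: 120+42 = 162 > 150
    N15: 30+42 = 72 > 70
    N16: 120+42 = 162 > 120
    N23: 30+42 = 72 ≤ 80
Round 3 — N11, N15, N16 seize.
  N11 sheds 162 L/s: no online neighbours, lost.
  N15 sheds 72 L/s: no online neighbours, lost.
  N16 sheds 162 L/s: no online neighbours, lost.
No further seizures.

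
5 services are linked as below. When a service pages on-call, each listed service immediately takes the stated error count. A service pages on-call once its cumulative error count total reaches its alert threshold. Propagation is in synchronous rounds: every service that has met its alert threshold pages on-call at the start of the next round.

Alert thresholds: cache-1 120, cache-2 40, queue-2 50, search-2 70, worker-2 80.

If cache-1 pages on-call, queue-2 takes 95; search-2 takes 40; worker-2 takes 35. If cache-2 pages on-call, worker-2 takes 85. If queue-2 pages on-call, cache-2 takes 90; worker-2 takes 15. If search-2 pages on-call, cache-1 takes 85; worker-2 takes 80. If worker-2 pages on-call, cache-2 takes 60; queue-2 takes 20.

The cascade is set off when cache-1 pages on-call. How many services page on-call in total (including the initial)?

Round 1 — cache-1 pages on-call (initial).
  queue-2: +95 → 95 ≥ 50
  search-2: +40 → 40 < 70
  worker-2: +35 → 35 < 80
Round 2 — queue-2 pages on-call.
  cache-2: +90 → 90 ≥ 40
  worker-2: +15 → 50 < 80
Round 3 — cache-2 pages on-call.
  worker-2: +85 → 135 ≥ 80
Round 4 — worker-2 pages on-call.
No further pages.

4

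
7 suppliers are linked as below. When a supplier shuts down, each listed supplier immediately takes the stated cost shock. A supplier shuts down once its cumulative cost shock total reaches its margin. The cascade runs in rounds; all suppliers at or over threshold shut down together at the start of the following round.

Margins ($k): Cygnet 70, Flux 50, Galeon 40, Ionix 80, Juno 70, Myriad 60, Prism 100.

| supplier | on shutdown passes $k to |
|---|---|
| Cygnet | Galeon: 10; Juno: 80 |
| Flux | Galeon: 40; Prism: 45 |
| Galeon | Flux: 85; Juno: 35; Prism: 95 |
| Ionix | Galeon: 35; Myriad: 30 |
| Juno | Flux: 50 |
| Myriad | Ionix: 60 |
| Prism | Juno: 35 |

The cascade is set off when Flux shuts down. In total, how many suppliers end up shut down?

4

Round 1 — Flux shuts down (initial).
  Galeon: +40 → 40 ≥ 40
  Prism: +45 → 45 < 100
Round 2 — Galeon shuts down.
  Juno: +35 → 35 < 70
  Prism: +95 → 140 ≥ 100
Round 3 — Prism shuts down.
  Juno: +35 → 70 ≥ 70
Round 4 — Juno shuts down.
No further shutdowns.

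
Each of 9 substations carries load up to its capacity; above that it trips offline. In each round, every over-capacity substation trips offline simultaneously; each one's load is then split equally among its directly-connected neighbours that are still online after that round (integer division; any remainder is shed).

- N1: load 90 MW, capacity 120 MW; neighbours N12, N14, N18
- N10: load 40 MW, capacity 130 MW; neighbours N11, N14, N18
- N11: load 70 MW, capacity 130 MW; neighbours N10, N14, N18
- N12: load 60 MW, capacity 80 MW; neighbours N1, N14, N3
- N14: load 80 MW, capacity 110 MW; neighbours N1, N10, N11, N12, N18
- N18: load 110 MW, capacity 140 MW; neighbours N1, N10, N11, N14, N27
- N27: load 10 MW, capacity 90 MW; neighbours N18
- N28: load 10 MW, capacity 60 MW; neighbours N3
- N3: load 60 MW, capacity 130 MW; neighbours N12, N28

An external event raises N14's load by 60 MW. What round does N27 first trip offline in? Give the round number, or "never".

5

Round 1 — N14 at 140 > 110. N14 trips offline.
  N14 sheds 140 MW to N1, N10, N11, N12, N18: 28 each.
    N1: 90+28 = 118 ≤ 120
    N10: 40+28 = 68 ≤ 130
    N11: 70+28 = 98 ≤ 130
    N12: 60+28 = 88 > 80
    N18: 110+28 = 138 ≤ 140
Round 2 — N12 trips offline.
  N12 sheds 88 MW to N1, N3: 44 each.
    N1: 118+44 = 162 > 120
    N3: 60+44 = 104 ≤ 130
Round 3 — N1 trips offline.
  N1 sheds 162 MW to N18: 162 each.
    N18: 138+162 = 300 > 140
Round 4 — N18 trips offline.
  N18 sheds 300 MW to N10, N11, N27: 100 each.
    N10: 68+100 = 168 > 130
    N11: 98+100 = 198 > 130
    N27: 10+100 = 110 > 90
Round 5 — N10, N11, N27 trip offline.
  N10 sheds 168 MW: no online neighbours, lost.
  N11 sheds 198 MW: no online neighbours, lost.
  N27 sheds 110 MW: no online neighbours, lost.
No further trips.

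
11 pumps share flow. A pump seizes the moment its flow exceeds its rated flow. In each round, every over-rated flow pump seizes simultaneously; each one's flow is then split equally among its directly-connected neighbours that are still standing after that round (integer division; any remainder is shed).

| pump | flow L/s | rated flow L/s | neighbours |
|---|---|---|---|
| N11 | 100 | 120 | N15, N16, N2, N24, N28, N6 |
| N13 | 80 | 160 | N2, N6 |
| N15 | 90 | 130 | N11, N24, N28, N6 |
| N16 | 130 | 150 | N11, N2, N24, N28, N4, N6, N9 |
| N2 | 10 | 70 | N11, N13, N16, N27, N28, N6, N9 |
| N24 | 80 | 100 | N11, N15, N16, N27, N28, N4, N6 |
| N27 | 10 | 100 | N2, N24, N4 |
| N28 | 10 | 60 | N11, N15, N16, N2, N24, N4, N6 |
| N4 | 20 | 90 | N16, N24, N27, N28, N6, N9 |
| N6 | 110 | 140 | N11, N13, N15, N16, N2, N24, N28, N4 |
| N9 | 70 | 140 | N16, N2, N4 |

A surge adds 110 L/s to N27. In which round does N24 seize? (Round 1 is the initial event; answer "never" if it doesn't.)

Round 1 — N27 at 120 > 100. N27 seizes.
  N27 sheds 120 L/s to N2, N24, N4: 40 each.
    N2: 10+40 = 50 ≤ 70
    N24: 80+40 = 120 > 100
    N4: 20+40 = 60 ≤ 90
Round 2 — N24 seizes.
  N24 sheds 120 L/s to N11, N15, N16, N28, N4, N6: 20 each.
    N11: 100+20 = 120 ≤ 120
    N15: 90+20 = 110 ≤ 130
    N16: 130+20 = 150 ≤ 150
    N28: 10+20 = 30 ≤ 60
    N4: 60+20 = 80 ≤ 90
    N6: 110+20 = 130 ≤ 140
No further seizures.

2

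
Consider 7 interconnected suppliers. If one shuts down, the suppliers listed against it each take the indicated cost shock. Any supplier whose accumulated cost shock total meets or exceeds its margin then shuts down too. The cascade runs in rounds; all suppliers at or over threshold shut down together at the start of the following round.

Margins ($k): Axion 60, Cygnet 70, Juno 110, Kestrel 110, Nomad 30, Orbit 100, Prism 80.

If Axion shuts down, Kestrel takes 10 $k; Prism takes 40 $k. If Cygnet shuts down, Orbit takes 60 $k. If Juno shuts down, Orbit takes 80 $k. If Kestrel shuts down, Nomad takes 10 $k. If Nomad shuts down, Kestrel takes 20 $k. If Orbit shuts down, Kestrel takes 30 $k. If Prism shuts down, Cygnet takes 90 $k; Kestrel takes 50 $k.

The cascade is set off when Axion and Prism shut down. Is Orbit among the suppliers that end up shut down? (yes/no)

no

Round 1 — Axion, Prism shut down (initial).
  Cygnet: +90 → 90 ≥ 70
  Kestrel: +10+50 → 60 < 110
Round 2 — Cygnet shuts down.
  Orbit: +60 → 60 < 100
No further shutdowns.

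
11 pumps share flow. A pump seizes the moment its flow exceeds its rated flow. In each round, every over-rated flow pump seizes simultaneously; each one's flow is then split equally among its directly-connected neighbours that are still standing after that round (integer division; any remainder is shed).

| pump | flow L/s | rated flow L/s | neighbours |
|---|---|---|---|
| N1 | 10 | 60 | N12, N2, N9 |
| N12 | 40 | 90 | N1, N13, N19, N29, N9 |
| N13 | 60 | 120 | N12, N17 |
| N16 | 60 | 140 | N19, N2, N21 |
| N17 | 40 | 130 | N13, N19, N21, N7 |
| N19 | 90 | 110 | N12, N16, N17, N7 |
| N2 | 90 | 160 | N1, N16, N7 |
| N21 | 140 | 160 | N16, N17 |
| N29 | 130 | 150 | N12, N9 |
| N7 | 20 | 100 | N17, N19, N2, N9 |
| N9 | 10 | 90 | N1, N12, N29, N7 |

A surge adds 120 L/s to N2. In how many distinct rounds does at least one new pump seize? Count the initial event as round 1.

Round 1 — N2 at 210 > 160. N2 seizes.
  N2 sheds 210 L/s to N1, N16, N7: 70 each.
    N1: 10+70 = 80 > 60
    N16: 60+70 = 130 ≤ 140
    N7: 20+70 = 90 ≤ 100
Round 2 — N1 seizes.
  N1 sheds 80 L/s to N12, N9: 40 each.
    N12: 40+40 = 80 ≤ 90
    N9: 10+40 = 50 ≤ 90
No further seizures.

2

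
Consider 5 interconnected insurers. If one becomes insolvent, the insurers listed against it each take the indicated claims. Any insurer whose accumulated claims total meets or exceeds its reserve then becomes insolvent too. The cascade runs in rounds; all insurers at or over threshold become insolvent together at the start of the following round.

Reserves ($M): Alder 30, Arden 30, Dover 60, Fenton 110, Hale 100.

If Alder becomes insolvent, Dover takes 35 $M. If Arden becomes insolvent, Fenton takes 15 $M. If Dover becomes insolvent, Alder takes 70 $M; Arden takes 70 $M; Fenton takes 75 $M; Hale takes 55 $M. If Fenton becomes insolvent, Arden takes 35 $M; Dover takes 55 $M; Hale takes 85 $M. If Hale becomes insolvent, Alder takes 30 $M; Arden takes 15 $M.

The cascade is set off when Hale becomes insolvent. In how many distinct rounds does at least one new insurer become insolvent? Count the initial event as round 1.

Round 1 — Hale becomes insolvent (initial).
  Alder: +30 → 30 ≥ 30
  Arden: +15 → 15 < 30
Round 2 — Alder becomes insolvent.
  Dover: +35 → 35 < 60
No further insolvencies.

2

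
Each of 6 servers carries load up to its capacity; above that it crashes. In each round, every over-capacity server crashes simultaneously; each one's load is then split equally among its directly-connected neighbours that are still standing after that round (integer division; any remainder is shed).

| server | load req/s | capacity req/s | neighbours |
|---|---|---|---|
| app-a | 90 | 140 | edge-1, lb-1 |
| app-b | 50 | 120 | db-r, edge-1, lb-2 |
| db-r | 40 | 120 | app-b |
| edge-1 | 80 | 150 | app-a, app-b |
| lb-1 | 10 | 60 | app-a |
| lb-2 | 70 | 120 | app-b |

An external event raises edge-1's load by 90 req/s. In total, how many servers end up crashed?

5

Round 1 — edge-1 at 170 > 150. edge-1 crashes.
  edge-1 sheds 170 req/s to app-a, app-b: 85 each.
    app-a: 90+85 = 175 > 140
    app-b: 50+85 = 135 > 120
Round 2 — app-a, app-b crash.
  app-a sheds 175 req/s to lb-1: 175 each.
    lb-1: 10+175 = 185 > 60
  app-b sheds 135 req/s to db-r, lb-2: 67 each (1 lost).
    db-r: 40+67 = 107 ≤ 120
    lb-2: 70+67 = 137 > 120
Round 3 — lb-1, lb-2 crash.
  lb-1 sheds 185 req/s: no online neighbours, lost.
  lb-2 sheds 137 req/s: no online neighbours, lost.
No further crashes.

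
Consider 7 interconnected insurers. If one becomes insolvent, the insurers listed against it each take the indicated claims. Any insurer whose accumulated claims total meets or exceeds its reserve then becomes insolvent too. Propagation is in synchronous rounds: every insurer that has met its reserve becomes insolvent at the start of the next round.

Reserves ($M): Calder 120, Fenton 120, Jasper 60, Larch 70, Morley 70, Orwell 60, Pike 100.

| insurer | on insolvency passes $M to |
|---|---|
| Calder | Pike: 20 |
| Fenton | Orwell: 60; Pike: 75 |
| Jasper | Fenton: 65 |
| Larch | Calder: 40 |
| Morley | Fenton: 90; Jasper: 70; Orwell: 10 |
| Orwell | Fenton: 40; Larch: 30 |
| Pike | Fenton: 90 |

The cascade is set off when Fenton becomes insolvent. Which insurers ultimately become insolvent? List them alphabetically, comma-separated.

Fenton, Orwell

Round 1 — Fenton becomes insolvent (initial).
  Orwell: +60 → 60 ≥ 60
  Pike: +75 → 75 < 100
Round 2 — Orwell becomes insolvent.
  Larch: +30 → 30 < 70
No further insolvencies.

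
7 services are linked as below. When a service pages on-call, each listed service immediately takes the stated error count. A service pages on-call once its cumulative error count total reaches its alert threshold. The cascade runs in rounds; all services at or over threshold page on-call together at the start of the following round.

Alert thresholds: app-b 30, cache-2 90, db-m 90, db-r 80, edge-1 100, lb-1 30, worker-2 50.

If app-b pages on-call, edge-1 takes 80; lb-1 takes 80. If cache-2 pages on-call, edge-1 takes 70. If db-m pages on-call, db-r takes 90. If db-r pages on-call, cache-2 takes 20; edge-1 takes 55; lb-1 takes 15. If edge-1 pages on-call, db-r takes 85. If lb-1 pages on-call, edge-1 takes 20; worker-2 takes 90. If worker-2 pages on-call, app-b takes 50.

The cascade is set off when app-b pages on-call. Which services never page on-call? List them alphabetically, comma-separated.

cache-2, db-m

Round 1 — app-b pages on-call (initial).
  edge-1: +80 → 80 < 100
  lb-1: +80 → 80 ≥ 30
Round 2 — lb-1 pages on-call.
  edge-1: +20 → 100 ≥ 100
  worker-2: +90 → 90 ≥ 50
Round 3 — edge-1, worker-2 page on-call.
  db-r: +85 → 85 ≥ 80
Round 4 — db-r pages on-call.
  cache-2: +20 → 20 < 90
No further pages.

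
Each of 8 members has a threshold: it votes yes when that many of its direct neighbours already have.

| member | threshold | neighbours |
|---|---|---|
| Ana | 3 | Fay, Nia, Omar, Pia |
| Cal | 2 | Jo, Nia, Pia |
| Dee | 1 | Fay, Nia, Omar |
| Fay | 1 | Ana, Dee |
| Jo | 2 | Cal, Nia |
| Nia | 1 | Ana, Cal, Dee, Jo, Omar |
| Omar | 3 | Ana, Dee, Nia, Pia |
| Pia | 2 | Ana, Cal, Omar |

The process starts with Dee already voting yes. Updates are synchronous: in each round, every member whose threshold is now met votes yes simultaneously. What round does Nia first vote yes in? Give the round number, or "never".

Round 1 — Dee votes yes (initial).
Round 2 — checking thresholds:
  Fay: 1 of 2 neighbours ≥ 1, votes yes.
  Nia: 1 of 5 neighbours ≥ 1, votes yes.
  Omar: 1 of 4 neighbours < 3, below threshold.
Round 3 — no new yes votes; cascade stops.

2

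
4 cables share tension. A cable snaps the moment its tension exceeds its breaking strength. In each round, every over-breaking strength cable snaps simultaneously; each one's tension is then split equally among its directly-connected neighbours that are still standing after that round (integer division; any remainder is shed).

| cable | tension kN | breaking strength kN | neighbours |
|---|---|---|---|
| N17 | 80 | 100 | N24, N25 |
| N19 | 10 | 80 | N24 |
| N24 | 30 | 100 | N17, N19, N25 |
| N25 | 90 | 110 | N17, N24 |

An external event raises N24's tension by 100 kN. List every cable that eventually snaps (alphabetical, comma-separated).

Round 1 — N24 at 130 > 100. N24 snaps.
  N24 sheds 130 kN to N17, N19, N25: 43 each (1 lost).
    N17: 80+43 = 123 > 100
    N19: 10+43 = 53 ≤ 80
    N25: 90+43 = 133 > 110
Round 2 — N17, N25 snap.
  N17 sheds 123 kN: no online neighbours, lost.
  N25 sheds 133 kN: no online neighbours, lost.
No further breaks.

N17, N24, N25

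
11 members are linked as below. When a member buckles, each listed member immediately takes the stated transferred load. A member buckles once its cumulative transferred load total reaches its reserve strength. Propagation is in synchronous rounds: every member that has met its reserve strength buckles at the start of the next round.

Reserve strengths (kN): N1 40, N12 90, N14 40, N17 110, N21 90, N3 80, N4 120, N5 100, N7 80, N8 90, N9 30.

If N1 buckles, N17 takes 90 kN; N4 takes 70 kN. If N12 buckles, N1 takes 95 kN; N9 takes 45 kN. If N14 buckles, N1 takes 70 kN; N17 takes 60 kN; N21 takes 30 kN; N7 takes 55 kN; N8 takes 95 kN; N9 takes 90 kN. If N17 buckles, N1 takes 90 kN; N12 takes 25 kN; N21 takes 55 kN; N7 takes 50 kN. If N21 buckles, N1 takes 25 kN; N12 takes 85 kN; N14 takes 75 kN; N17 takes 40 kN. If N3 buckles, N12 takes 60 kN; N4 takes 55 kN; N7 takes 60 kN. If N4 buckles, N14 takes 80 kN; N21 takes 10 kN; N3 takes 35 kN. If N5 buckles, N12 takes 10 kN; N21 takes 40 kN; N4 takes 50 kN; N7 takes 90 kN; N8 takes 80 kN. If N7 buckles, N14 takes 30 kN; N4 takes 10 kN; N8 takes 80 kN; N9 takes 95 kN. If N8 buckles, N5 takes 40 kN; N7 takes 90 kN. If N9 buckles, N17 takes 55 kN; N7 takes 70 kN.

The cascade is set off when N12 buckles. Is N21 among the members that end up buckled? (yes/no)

no

Round 1 — N12 buckles (initial).
  N1: +95 → 95 ≥ 40
  N9: +45 → 45 ≥ 30
Round 2 — N1, N9 buckle.
  N17: +90+55 → 145 ≥ 110
  N4: +70 → 70 < 120
  N7: +70 → 70 < 80
Round 3 — N17 buckles.
  N21: +55 → 55 < 90
  N7: +50 → 120 ≥ 80
Round 4 — N7 buckles.
  N14: +30 → 30 < 40
  N4: +10 → 80 < 120
  N8: +80 → 80 < 90
No further bucklings.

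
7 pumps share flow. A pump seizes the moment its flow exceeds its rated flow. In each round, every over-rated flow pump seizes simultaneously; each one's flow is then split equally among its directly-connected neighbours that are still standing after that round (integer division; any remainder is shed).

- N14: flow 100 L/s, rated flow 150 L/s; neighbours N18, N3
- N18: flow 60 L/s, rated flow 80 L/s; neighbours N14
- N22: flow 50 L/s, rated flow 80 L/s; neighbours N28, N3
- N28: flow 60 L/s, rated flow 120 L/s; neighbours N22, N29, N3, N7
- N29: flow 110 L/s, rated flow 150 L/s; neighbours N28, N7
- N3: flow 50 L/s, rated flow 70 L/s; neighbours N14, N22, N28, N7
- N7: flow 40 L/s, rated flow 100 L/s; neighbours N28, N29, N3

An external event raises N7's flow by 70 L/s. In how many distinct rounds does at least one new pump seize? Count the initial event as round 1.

Round 1 — N7 at 110 > 100. N7 seizes.
  N7 sheds 110 L/s to N28, N29, N3: 36 each (2 lost).
    N28: 60+36 = 96 ≤ 120
    N29: 110+36 = 146 ≤ 150
    N3: 50+36 = 86 > 70
Round 2 — N3 seizes.
  N3 sheds 86 L/s to N14, N22, N28: 28 each (2 lost).
    N14: 100+28 = 128 ≤ 150
    N22: 50+28 = 78 ≤ 80
    N28: 96+28 = 124 > 120
Round 3 — N28 seizes.
  N28 sheds 124 L/s to N22, N29: 62 each.
    N22: 78+62 = 140 > 80
    N29: 146+62 = 208 > 150
Round 4 — N22, N29 seize.
  N22 sheds 140 L/s: no online neighbours, lost.
  N29 sheds 208 L/s: no online neighbours, lost.
No further seizures.

4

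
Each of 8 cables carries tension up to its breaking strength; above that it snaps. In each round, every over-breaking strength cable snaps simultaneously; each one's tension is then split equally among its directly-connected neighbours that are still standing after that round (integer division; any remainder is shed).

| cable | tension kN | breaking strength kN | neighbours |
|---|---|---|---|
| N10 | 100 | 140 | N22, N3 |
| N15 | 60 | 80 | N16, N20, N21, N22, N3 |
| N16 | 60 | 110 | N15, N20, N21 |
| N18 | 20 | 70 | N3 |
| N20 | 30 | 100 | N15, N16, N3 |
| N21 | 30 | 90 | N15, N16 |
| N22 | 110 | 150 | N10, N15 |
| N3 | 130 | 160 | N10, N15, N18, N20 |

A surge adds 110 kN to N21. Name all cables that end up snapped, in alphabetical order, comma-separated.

Round 1 — N21 at 140 > 90. N21 snaps.
  N21 sheds 140 kN to N15, N16: 70 each.
    N15: 60+70 = 130 > 80
    N16: 60+70 = 130 > 110
Round 2 — N15, N16 snap.
  N15 sheds 130 kN to N20, N22, N3: 43 each (1 lost).
    N20: 30+43 = 73 ≤ 100
    N22: 110+43 = 153 > 150
    N3: 130+43 = 173 > 160
  N16 sheds 130 kN to N20: 130 each.
    N20: 73+130 = 203 > 100
Round 3 — N20, N22, N3 snap.
  N20 sheds 203 kN: no online neighbours, lost.
  N22 sheds 153 kN to N10: 153 each.
    N10: 100+153 = 253 > 140
  N3 sheds 173 kN to N10, N18: 86 each (1 lost).
    N10: 253+86 = 339 > 140
    N18: 20+86 = 106 > 70
Round 4 — N10, N18 snap.
  N10 sheds 339 kN: no online neighbours, lost.
  N18 sheds 106 kN: no online neighbours, lost.
No further breaks.

N10, N15, N16, N18, N20, N21, N22, N3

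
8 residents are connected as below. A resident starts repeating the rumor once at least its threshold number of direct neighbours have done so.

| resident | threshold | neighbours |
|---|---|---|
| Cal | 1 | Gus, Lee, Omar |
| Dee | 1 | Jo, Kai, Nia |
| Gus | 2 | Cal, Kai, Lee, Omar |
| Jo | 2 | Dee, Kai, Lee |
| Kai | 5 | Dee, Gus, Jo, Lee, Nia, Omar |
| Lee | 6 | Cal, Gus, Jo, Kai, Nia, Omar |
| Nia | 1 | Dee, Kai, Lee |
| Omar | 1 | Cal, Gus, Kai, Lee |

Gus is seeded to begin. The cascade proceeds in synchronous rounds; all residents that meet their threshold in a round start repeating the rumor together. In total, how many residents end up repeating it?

3

Round 1 — Gus starts repeating the rumor (initial).
Round 2 — checking thresholds:
  Cal: 1 of 3 neighbours ≥ 1, starts repeating the rumor.
  Kai: 1 of 6 neighbours < 5, holds.
  Lee: 1 of 6 neighbours < 6, holds.
  Omar: 1 of 4 neighbours ≥ 1, starts repeating the rumor.
Round 3 — no new spreads; cascade stops.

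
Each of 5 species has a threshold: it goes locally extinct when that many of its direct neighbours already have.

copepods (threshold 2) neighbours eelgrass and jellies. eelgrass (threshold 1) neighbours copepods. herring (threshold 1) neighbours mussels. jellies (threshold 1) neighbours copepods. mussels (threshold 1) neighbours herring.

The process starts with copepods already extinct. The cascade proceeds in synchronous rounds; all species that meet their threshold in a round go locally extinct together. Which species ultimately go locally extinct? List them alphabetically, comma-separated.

Round 1 — copepods goes locally extinct (initial).
Round 2 — checking thresholds:
  eelgrass: 1 of 1 neighbours ≥ 1, goes locally extinct.
  jellies: 1 of 1 neighbours ≥ 1, goes locally extinct.
Round 3 — no new extinctions; cascade stops.

copepods, eelgrass, jellies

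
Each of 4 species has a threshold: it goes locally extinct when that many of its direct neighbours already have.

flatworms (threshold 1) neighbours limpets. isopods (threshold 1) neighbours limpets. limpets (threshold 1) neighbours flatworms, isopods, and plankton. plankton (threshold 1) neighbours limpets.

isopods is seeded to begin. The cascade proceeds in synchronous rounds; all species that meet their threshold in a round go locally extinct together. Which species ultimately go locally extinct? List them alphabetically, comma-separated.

Round 1 — isopods goes locally extinct (initial).
Round 2 — checking thresholds:
  limpets: 1 of 3 neighbours ≥ 1, goes locally extinct.
Round 3 — checking thresholds:
  flatworms: 1 of 1 neighbours ≥ 1, goes locally extinct.
  plankton: 1 of 1 neighbours ≥ 1, goes locally extinct.
Round 4 — no new extinctions; cascade stops.

flatworms, isopods, limpets, plankton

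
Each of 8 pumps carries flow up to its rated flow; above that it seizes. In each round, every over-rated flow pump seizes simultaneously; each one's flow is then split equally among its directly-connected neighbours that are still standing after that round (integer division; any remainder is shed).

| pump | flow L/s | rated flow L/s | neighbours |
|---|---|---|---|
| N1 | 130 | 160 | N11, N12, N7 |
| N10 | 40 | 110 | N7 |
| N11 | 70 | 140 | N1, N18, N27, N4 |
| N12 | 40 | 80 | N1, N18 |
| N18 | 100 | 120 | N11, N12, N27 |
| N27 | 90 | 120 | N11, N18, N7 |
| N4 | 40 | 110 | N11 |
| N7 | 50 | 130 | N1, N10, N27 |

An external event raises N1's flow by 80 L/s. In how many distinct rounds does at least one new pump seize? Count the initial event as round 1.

Round 1 — N1 at 210 > 160. N1 seizes.
  N1 sheds 210 L/s to N11, N12, N7: 70 each.
    N11: 70+70 = 140 ≤ 140
    N12: 40+70 = 110 > 80
    N7: 50+70 = 120 ≤ 130
Round 2 — N12 seizes.
  N12 sheds 110 L/s to N18: 110 each.
    N18: 100+110 = 210 > 120
Round 3 — N18 seizes.
  N18 sheds 210 L/s to N11, N27: 105 each.
    N11: 140+105 = 245 > 140
    N27: 90+105 = 195 > 120
Round 4 — N11, N27 seize.
  N11 sheds 245 L/s to N4: 245 each.
    N4: 40+245 = 285 > 110
  N27 sheds 195 L/s to N7: 195 each.
    N7: 120+195 = 315 > 130
Round 5 — N4, N7 seize.
  N4 sheds 285 L/s: no online neighbours, lost.
  N7 sheds 315 L/s to N10: 315 each.
    N10: 40+315 = 355 > 110
Round 6 — N10 seizes.
  N10 sheds 355 L/s: no online neighbours, lost.
No further seizures.

6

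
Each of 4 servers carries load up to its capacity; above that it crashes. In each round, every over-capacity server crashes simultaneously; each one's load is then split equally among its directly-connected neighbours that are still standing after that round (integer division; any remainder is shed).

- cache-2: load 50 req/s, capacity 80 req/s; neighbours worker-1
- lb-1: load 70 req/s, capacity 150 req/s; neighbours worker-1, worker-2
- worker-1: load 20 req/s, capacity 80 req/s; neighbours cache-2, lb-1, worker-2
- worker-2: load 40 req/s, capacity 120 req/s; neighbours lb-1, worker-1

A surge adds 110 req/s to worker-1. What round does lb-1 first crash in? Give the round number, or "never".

never

Round 1 — worker-1 at 130 > 80. worker-1 crashes.
  worker-1 sheds 130 req/s to cache-2, lb-1, worker-2: 43 each (1 lost).
    cache-2: 50+43 = 93 > 80
    lb-1: 70+43 = 113 ≤ 150
    worker-2: 40+43 = 83 ≤ 120
Round 2 — cache-2 crashes.
  cache-2 sheds 93 req/s: no online neighbours, lost.
No further crashes.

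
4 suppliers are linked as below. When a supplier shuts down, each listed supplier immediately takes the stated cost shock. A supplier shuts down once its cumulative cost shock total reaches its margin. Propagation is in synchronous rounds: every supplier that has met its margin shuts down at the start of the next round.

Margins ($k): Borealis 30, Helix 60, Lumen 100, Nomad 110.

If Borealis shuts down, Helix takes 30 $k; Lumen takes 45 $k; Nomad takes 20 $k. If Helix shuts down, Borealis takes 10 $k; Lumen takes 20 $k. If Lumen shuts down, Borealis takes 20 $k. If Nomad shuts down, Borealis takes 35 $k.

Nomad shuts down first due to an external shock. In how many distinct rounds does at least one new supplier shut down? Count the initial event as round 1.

2

Round 1 — Nomad shuts down (initial).
  Borealis: +35 → 35 ≥ 30
Round 2 — Borealis shuts down.
  Helix: +30 → 30 < 60
  Lumen: +45 → 45 < 100
No further shutdowns.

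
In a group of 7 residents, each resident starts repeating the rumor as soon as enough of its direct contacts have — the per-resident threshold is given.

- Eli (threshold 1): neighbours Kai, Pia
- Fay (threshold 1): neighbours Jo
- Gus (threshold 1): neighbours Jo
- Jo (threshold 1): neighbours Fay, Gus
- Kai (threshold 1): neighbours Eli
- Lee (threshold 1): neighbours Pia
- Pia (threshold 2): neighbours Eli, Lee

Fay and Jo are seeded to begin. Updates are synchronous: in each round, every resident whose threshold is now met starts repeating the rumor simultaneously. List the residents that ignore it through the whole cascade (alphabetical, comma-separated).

Eli, Kai, Lee, Pia

Round 1 — Fay, Jo start repeating the rumor (initial).
Round 2 — checking thresholds:
  Gus: 1 of 1 neighbours ≥ 1, starts repeating the rumor.
Round 3 — no new spreads; cascade stops.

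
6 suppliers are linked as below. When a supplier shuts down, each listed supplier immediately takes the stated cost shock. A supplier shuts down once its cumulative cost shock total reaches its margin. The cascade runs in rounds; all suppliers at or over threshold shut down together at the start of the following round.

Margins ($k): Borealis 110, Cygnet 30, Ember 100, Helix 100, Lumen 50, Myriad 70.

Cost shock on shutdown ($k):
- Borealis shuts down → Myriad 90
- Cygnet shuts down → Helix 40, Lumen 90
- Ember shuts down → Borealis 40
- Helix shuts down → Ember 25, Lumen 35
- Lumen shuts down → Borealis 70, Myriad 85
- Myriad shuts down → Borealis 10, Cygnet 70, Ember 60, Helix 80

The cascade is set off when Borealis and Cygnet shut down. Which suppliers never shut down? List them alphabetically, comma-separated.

Ember

Round 1 — Borealis, Cygnet shut down (initial).
  Helix: +40 → 40 < 100
  Lumen: +90 → 90 ≥ 50
  Myriad: +90 → 90 ≥ 70
Round 2 — Lumen, Myriad shut down.
  Ember: +60 → 60 < 100
  Helix: +80 → 120 ≥ 100
Round 3 — Helix shuts down.
  Ember: +25 → 85 < 100
No further shutdowns.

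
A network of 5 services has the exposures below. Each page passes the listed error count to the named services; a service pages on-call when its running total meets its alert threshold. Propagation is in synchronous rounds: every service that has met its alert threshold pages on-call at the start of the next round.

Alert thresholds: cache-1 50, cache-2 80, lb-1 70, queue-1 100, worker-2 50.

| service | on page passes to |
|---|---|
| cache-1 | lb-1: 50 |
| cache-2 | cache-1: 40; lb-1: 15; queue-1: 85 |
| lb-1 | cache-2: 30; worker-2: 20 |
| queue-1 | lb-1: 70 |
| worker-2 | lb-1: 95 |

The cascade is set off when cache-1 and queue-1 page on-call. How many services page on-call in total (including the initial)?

Round 1 — cache-1, queue-1 page on-call (initial).
  lb-1: +50+70 → 120 ≥ 70
Round 2 — lb-1 pages on-call.
  cache-2: +30 → 30 < 80
  worker-2: +20 → 20 < 50
No further pages.

3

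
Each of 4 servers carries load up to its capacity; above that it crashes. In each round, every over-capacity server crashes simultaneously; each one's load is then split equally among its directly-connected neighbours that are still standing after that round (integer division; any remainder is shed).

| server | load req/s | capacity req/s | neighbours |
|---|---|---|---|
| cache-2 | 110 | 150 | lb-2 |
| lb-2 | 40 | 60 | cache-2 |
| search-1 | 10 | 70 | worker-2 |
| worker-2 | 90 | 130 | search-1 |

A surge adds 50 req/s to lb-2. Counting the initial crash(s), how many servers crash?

2

Round 1 — lb-2 at 90 > 60. lb-2 crashes.
  lb-2 sheds 90 req/s to cache-2: 90 each.
    cache-2: 110+90 = 200 > 150
Round 2 — cache-2 crashes.
  cache-2 sheds 200 req/s: no online neighbours, lost.
No further crashes.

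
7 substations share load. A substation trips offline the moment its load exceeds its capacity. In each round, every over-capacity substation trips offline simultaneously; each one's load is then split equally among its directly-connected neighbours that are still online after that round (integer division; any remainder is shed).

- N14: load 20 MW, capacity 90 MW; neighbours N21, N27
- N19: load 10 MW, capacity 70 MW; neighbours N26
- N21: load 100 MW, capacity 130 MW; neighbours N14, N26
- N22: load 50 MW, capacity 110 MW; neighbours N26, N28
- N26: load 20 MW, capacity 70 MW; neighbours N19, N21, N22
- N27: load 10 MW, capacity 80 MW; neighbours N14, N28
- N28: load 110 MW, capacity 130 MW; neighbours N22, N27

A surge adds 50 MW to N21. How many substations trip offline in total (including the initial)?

Round 1 — N21 at 150 > 130. N21 trips offline.
  N21 sheds 150 MW to N14, N26: 75 each.
    N14: 20+75 = 95 > 90
    N26: 20+75 = 95 > 70
Round 2 — N14, N26 trip offline.
  N14 sheds 95 MW to N27: 95 each.
    N27: 10+95 = 105 > 80
  N26 sheds 95 MW to N19, N22: 47 each (1 lost).
    N19: 10+47 = 57 ≤ 70
    N22: 50+47 = 97 ≤ 110
Round 3 — N27 trips offline.
  N27 sheds 105 MW to N28: 105 each.
    N28: 110+105 = 215 > 130
Round 4 — N28 trips offline.
  N28 sheds 215 MW to N22: 215 each.
    N22: 97+215 = 312 > 110
Round 5 — N22 trips offline.
  N22 sheds 312 MW: no online neighbours, lost.
No further trips.

6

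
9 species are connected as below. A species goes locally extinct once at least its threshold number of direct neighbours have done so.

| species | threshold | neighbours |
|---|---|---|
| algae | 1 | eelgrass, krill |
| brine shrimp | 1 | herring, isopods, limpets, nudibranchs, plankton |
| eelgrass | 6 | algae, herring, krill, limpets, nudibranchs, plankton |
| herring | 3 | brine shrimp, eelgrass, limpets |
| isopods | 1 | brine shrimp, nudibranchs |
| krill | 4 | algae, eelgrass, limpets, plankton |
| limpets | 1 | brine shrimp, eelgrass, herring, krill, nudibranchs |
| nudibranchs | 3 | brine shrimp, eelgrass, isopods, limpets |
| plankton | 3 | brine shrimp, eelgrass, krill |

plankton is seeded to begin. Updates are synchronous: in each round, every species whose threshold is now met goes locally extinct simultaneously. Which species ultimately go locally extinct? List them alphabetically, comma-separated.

brine shrimp, isopods, limpets, nudibranchs, plankton

Round 1 — plankton goes locally extinct (initial).
Round 2 — checking thresholds:
  brine shrimp: 1 of 5 neighbours ≥ 1, goes locally extinct.
  eelgrass: 1 of 6 neighbours < 6, below threshold.
  krill: 1 of 4 neighbours < 4, below threshold.
Round 3 — checking thresholds:
  eelgrass: 1 of 6 neighbours < 6, below threshold.
  herring: 1 of 3 neighbours < 3, below threshold.
  isopods: 1 of 2 neighbours ≥ 1, goes locally extinct.
  krill: 1 of 4 neighbours < 4, below threshold.
  limpets: 1 of 5 neighbours ≥ 1, goes locally extinct.
  nudibranchs: 1 of 4 neighbours < 3, below threshold.
Round 4 — checking thresholds:
  eelgrass: 2 of 6 neighbours < 6, below threshold.
  herring: 2 of 3 neighbours < 3, below threshold.
  krill: 2 of 4 neighbours < 4, below threshold.
  nudibranchs: 3 of 4 neighbours ≥ 3, goes locally extinct.
Round 5 — no new extinctions; cascade stops.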